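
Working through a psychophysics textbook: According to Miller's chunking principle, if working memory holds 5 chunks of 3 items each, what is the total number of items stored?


Total items = chunks * items_per_chunk
= 5 * 3
= 15


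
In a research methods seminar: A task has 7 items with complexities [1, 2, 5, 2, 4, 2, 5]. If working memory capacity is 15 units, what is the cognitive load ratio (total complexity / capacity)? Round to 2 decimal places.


Total complexity = 1 + 2 + 5 + 2 + 4 + 2 + 5 = 21
Load = total / capacity = 21 / 15
= 1.40


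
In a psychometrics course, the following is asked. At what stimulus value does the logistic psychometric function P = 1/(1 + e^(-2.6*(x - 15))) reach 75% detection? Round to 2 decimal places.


At P = 0.75: 0.75 = 1/(1 + e^(-k*(x-x0)))
Solving: e^(-k*(x-x0)) = 1/3
x = x0 + ln(3)/k
ln(3) = 1.0986
x = 15 + 1.0986/2.6
= 15 + 0.4225
= 15.42


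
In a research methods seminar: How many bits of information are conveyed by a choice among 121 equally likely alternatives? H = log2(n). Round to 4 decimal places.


H = log2(n)
H = log2(121)
= 6.9189


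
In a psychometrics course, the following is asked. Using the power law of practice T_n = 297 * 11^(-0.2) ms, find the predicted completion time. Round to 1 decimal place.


T_n = 297 * 11^(-0.2)
11^(-0.2) = 0.619044
T_n = 297 * 0.619044
= 183.9 ms


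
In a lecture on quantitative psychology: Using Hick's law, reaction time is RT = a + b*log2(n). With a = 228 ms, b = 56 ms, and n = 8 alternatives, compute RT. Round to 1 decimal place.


RT = 228 + 56 * log2(8)
log2(8) = 3.0
RT = 228 + 56 * 3.0
= 228 + 168.0
= 396.0 ms


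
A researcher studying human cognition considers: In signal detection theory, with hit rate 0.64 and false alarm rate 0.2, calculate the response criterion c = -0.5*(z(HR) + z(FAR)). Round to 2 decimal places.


c = -0.5 * (z(HR) + z(FAR))
z(0.64) = 0.3585
z(0.2) = -0.8416
c = -0.5 * (0.3585 + -0.8416)
= -0.5 * -0.4831
= 0.24


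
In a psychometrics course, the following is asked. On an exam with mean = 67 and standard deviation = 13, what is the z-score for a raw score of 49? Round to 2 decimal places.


z = (X - mu) / sigma
= (49 - 67) / 13
= -18 / 13
= -1.38


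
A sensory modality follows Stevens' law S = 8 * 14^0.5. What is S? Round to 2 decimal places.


S = 8 * 14^0.5
14^0.5 = 3.7417
S = 8 * 3.7417
= 29.93


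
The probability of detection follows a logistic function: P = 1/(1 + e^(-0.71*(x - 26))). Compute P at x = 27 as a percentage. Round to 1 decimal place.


P(x) = 1/(1 + e^(-0.71*(27 - 26)))
Exponent = -0.71 * 1 = -0.71
e^(-0.71) = 0.491644
P = 1/(1 + 0.491644) = 0.670401
Percentage = 67.0


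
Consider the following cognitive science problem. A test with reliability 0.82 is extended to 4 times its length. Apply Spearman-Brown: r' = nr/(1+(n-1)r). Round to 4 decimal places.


r_new = n*r / (1 + (n-1)*r)
Numerator = 4 * 0.82 = 3.28
Denominator = 1 + 3 * 0.82 = 3.46
r_new = 3.28 / 3.46
= 0.9480


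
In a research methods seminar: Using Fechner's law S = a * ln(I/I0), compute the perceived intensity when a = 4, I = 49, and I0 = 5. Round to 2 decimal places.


S = 4 * ln(49/5)
I/I0 = 9.8
ln(9.8) = 2.2824
S = 4 * 2.2824
= 9.13


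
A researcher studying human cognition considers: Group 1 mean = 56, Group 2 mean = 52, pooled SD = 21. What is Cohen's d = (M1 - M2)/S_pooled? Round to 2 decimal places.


Cohen's d = (M1 - M2) / S_pooled
= (56 - 52) / 21
= 4 / 21
= 0.19


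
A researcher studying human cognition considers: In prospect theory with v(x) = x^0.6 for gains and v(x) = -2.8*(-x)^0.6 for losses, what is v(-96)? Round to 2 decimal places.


Since x = -96 < 0, use v(x) = -lambda*(-x)^alpha
(-x) = 96
96^0.6 = 15.4655
v(-96) = -2.8 * 15.4655
= -43.30


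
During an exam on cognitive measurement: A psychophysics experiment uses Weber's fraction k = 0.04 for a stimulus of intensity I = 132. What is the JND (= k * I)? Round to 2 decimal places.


JND = k * I
JND = 0.04 * 132
= 5.28


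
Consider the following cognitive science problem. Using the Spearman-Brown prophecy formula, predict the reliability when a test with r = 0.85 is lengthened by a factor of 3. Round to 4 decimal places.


r_new = n*r / (1 + (n-1)*r)
Numerator = 3 * 0.85 = 2.55
Denominator = 1 + 2 * 0.85 = 2.7
r_new = 2.55 / 2.7
= 0.9444


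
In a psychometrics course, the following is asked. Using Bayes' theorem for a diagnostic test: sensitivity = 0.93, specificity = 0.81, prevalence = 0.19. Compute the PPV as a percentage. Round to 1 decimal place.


PPV = (sens * prev) / (sens * prev + (1-spec) * (1-prev))
Numerator = 0.93 * 0.19 = 0.1767
P(positive and no disease) = (1 - spec) * (1 - prev) = (1 - 0.81) * (1 - 0.19) = 0.1539
Denominator = 0.1767 + 0.1539 = 0.3306
PPV = 0.1767 / 0.3306 = 0.534483
As percentage = 53.4


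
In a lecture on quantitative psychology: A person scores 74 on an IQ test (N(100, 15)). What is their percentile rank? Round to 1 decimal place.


z = (IQ - mean) / SD
z = (74 - 100) / 15 = -1.7333
Percentile = Phi(-1.7333) * 100
Phi(-1.7333) = 0.041521
= 4.2


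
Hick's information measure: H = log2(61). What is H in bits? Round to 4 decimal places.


H = log2(n)
H = log2(61)
= 5.9307


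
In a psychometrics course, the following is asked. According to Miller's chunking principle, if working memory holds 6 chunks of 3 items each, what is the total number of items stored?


Total items = chunks * items_per_chunk
= 6 * 3
= 18


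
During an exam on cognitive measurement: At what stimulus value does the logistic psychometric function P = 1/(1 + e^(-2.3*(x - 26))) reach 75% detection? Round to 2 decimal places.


At P = 0.75: 0.75 = 1/(1 + e^(-k*(x-x0)))
Solving: e^(-k*(x-x0)) = 1/3
x = x0 + ln(3)/k
ln(3) = 1.0986
x = 26 + 1.0986/2.3
= 26 + 0.4777
= 26.48


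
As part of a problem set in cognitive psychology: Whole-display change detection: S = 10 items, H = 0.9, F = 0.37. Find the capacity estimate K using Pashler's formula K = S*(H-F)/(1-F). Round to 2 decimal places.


K = S * (H - F) / (1 - F)
H - F = 0.53
1 - F = 0.63
K = 10 * 0.53 / 0.63
= 8.41


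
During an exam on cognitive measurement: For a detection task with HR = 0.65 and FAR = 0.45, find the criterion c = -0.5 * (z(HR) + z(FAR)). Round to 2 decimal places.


c = -0.5 * (z(HR) + z(FAR))
z(0.65) = 0.3853
z(0.45) = -0.1257
c = -0.5 * (0.3853 + -0.1257)
= -0.5 * 0.2596
= -0.13


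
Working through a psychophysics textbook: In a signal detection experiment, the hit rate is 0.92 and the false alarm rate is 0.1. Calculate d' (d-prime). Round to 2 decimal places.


d' = z(HR) - z(FAR)
z(0.92) = 1.4051
z(0.1) = -1.2816
d' = 1.4051 - -1.2816
= 2.69


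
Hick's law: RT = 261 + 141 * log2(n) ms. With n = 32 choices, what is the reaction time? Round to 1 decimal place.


RT = 261 + 141 * log2(32)
log2(32) = 5.0
RT = 261 + 141 * 5.0
= 261 + 705.0
= 966.0 ms


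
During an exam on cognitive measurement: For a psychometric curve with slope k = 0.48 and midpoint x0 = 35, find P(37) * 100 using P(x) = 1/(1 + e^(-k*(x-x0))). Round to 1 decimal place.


P(x) = 1/(1 + e^(-0.48*(37 - 35)))
Exponent = -0.48 * 2 = -0.96
e^(-0.96) = 0.382893
P = 1/(1 + 0.382893) = 0.723122
Percentage = 72.3


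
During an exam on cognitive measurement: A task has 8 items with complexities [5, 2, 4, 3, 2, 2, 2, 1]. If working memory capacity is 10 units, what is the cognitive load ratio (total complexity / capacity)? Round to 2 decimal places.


Total complexity = 5 + 2 + 4 + 3 + 2 + 2 + 2 + 1 = 21
Load = total / capacity = 21 / 10
= 2.10


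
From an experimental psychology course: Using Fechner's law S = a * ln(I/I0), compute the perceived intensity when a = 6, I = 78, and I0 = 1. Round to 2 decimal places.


S = 6 * ln(78/1)
I/I0 = 78.0
ln(78.0) = 4.3567
S = 6 * 4.3567
= 26.14


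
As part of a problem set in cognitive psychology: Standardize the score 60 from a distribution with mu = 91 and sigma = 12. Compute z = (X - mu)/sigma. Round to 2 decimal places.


z = (X - mu) / sigma
= (60 - 91) / 12
= -31 / 12
= -2.58


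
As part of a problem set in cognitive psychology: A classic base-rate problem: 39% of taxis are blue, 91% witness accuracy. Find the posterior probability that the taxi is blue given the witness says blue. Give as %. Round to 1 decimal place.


P(blue | says blue) = P(says blue | blue)*P(blue) / [P(says blue | blue)*P(blue) + P(says blue | not blue)*P(not blue)]
Numerator = 0.91 * 0.39 = 0.3549
False identification = 0.09 * 0.61 = 0.0549
P = 0.3549 / (0.3549 + 0.0549)
= 0.3549 / 0.4098
As percentage = 86.6


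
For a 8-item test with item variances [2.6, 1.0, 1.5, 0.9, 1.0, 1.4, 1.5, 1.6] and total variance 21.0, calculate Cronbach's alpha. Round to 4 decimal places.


alpha = (k/(k-1)) * (1 - sum(s_i^2)/s_total^2)
sum(item variances) = 11.5
k/(k-1) = 8/7 = 1.142857
1 - 11.5/21.0 = 1 - 0.547619 = 0.452381
alpha = 1.142857 * 0.452381
= 0.5170


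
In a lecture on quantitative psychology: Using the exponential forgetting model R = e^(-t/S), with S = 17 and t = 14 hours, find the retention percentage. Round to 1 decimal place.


R = e^(-t/S)
-t/S = -14/17 = -0.823529
R = e^(-0.823529) = 0.43888
Percentage = 0.43888 * 100
= 43.9


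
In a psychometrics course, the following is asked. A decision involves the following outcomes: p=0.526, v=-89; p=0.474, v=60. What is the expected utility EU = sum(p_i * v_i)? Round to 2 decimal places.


EU = sum(p_i * v_i)
0.526 * -89 = -46.814
0.474 * 60 = 28.44
EU = -46.814 + 28.44
= -18.37


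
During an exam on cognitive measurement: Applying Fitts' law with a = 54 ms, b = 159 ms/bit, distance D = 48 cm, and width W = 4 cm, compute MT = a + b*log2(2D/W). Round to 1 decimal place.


MT = 54 + 159 * log2(2*48/4)
2D/W = 24.0
log2(24.0) = 4.585
MT = 54 + 159 * 4.585
= 783.0 ms


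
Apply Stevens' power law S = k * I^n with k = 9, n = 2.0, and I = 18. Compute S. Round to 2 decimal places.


S = 9 * 18^2.0
18^2.0 = 324.0
S = 9 * 324.0
= 2916.00


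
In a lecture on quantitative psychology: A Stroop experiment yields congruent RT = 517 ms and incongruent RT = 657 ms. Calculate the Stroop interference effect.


Stroop effect = RT(incongruent) - RT(congruent)
= 657 - 517
= 140 ms


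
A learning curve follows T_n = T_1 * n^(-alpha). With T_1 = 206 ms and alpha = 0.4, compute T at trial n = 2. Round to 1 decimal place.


T_n = 206 * 2^(-0.4)
2^(-0.4) = 0.757858
T_n = 206 * 0.757858
= 156.1 ms


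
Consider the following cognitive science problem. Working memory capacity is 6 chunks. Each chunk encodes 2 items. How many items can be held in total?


Total items = chunks * items_per_chunk
= 6 * 2
= 12


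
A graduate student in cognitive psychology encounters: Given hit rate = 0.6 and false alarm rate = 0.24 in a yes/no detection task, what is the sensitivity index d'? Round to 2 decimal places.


d' = z(HR) - z(FAR)
z(0.6) = 0.2533
z(0.24) = -0.7063
d' = 0.2533 - -0.7063
= 0.96


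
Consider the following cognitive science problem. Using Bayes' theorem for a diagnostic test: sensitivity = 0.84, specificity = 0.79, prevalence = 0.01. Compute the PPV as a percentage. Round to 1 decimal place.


PPV = (sens * prev) / (sens * prev + (1-spec) * (1-prev))
Numerator = 0.84 * 0.01 = 0.0084
P(positive and no disease) = (1 - spec) * (1 - prev) = (1 - 0.79) * (1 - 0.01) = 0.2079
Denominator = 0.0084 + 0.2079 = 0.2163
PPV = 0.0084 / 0.2163 = 0.038835
As percentage = 3.9


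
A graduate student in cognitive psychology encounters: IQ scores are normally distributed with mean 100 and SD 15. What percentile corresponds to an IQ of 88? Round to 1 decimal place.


z = (IQ - mean) / SD
z = (88 - 100) / 15 = -0.8
Percentile = Phi(-0.8) * 100
Phi(-0.8) = 0.211855
= 21.2


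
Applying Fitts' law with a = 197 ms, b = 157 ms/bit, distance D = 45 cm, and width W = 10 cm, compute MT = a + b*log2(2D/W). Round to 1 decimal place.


MT = 197 + 157 * log2(2*45/10)
2D/W = 9.0
log2(9.0) = 3.1699
MT = 197 + 157 * 3.1699
= 694.7 ms


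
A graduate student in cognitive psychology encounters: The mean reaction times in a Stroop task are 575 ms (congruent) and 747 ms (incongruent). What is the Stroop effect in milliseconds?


Stroop effect = RT(incongruent) - RT(congruent)
= 747 - 575
= 172 ms


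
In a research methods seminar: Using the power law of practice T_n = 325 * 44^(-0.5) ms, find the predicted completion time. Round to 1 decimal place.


T_n = 325 * 44^(-0.5)
44^(-0.5) = 0.150756
T_n = 325 * 0.150756
= 49.0 ms


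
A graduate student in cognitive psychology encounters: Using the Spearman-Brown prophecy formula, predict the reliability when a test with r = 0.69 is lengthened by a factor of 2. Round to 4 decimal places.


r_new = n*r / (1 + (n-1)*r)
Numerator = 2 * 0.69 = 1.38
Denominator = 1 + 1 * 0.69 = 1.69
r_new = 1.38 / 1.69
= 0.8166


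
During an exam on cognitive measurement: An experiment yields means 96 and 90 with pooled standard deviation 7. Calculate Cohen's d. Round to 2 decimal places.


Cohen's d = (M1 - M2) / S_pooled
= (96 - 90) / 7
= 6 / 7
= 0.86


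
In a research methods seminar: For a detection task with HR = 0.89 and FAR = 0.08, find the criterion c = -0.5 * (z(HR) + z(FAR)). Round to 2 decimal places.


c = -0.5 * (z(HR) + z(FAR))
z(0.89) = 1.2265
z(0.08) = -1.4051
c = -0.5 * (1.2265 + -1.4051)
= -0.5 * -0.1786
= 0.09


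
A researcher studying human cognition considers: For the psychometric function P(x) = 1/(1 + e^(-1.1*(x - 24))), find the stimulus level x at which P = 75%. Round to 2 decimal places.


At P = 0.75: 0.75 = 1/(1 + e^(-k*(x-x0)))
Solving: e^(-k*(x-x0)) = 1/3
x = x0 + ln(3)/k
ln(3) = 1.0986
x = 24 + 1.0986/1.1
= 24 + 0.9987
= 25.00


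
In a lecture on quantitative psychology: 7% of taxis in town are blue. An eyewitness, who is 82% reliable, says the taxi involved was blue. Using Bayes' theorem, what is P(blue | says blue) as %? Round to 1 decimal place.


P(blue | says blue) = P(says blue | blue)*P(blue) / [P(says blue | blue)*P(blue) + P(says blue | not blue)*P(not blue)]
Numerator = 0.82 * 0.07 = 0.0574
False identification = 0.18 * 0.93 = 0.1674
P = 0.0574 / (0.0574 + 0.1674)
= 0.0574 / 0.2248
As percentage = 25.5


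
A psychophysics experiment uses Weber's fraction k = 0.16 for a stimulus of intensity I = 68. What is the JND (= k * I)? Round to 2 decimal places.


JND = k * I
JND = 0.16 * 68
= 10.88


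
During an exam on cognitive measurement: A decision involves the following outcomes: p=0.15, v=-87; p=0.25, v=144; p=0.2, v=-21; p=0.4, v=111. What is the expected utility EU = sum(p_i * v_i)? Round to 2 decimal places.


EU = sum(p_i * v_i)
0.15 * -87 = -13.05
0.25 * 144 = 36.0
0.2 * -21 = -4.2
0.4 * 111 = 44.4
EU = -13.05 + 36.0 + -4.2 + 44.4
= 63.15


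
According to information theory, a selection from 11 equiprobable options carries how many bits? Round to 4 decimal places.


H = log2(n)
H = log2(11)
= 3.4594


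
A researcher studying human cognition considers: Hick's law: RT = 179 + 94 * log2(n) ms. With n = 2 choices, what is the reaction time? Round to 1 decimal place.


RT = 179 + 94 * log2(2)
log2(2) = 1.0
RT = 179 + 94 * 1.0
= 179 + 94.0
= 273.0 ms


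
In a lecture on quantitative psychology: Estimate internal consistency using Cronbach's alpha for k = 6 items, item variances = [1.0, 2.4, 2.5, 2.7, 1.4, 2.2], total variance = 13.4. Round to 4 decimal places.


alpha = (k/(k-1)) * (1 - sum(s_i^2)/s_total^2)
sum(item variances) = 12.2
k/(k-1) = 6/5 = 1.2
1 - 12.2/13.4 = 1 - 0.910448 = 0.089552
alpha = 1.2 * 0.089552
= 0.1075


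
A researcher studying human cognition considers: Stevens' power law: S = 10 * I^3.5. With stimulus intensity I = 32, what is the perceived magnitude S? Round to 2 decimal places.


S = 10 * 32^3.5
32^3.5 = 185363.8
S = 10 * 185363.8
= 1853638.00


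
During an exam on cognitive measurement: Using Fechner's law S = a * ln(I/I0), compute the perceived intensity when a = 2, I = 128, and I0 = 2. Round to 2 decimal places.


S = 2 * ln(128/2)
I/I0 = 64.0
ln(64.0) = 4.1589
S = 2 * 4.1589
= 8.32


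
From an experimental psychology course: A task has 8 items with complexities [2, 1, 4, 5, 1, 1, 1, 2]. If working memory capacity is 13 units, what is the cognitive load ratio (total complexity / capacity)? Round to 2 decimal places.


Total complexity = 2 + 1 + 4 + 5 + 1 + 1 + 1 + 2 = 17
Load = total / capacity = 17 / 13
= 1.31


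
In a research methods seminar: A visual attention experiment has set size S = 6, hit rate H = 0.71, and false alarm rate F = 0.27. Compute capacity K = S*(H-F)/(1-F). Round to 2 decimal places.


K = S * (H - F) / (1 - F)
H - F = 0.44
1 - F = 0.73
K = 6 * 0.44 / 0.73
= 3.62


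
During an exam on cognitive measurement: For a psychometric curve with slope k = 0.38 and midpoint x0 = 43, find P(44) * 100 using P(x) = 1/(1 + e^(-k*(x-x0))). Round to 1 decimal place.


P(x) = 1/(1 + e^(-0.38*(44 - 43)))
Exponent = -0.38 * 1 = -0.38
e^(-0.38) = 0.683861
P = 1/(1 + 0.683861) = 0.593873
Percentage = 59.4


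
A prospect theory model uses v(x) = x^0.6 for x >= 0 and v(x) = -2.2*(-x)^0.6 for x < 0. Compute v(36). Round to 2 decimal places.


Since x = 36 >= 0, use v(x) = x^0.6
36^0.6 = 8.5858
v(36) = 8.59


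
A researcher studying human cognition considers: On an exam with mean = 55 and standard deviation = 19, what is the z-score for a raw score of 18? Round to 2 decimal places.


z = (X - mu) / sigma
= (18 - 55) / 19
= -37 / 19
= -1.95


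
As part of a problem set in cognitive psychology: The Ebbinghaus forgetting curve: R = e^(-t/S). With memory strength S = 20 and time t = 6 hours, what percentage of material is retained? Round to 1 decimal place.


R = e^(-t/S)
-t/S = -6/20 = -0.3
R = e^(-0.3) = 0.740818
Percentage = 0.740818 * 100
= 74.1


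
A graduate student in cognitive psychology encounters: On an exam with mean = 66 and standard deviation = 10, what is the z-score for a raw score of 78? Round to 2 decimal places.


z = (X - mu) / sigma
= (78 - 66) / 10
= 12 / 10
= 1.20


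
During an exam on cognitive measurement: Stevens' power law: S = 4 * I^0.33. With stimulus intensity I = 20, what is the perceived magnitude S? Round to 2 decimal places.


S = 4 * 20^0.33
20^0.33 = 2.6874
S = 4 * 2.6874
= 10.75


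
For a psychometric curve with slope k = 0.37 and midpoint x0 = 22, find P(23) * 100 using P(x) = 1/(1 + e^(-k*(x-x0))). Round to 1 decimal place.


P(x) = 1/(1 + e^(-0.37*(23 - 22)))
Exponent = -0.37 * 1 = -0.37
e^(-0.37) = 0.690734
P = 1/(1 + 0.690734) = 0.591459
Percentage = 59.1


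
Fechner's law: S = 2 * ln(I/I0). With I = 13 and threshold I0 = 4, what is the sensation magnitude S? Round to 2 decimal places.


S = 2 * ln(13/4)
I/I0 = 3.25
ln(3.25) = 1.1787
S = 2 * 1.1787
= 2.36


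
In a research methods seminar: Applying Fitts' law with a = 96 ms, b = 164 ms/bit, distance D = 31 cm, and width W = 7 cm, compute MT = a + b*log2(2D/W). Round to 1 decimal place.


MT = 96 + 164 * log2(2*31/7)
2D/W = 8.857143
log2(8.857143) = 3.1468
MT = 96 + 164 * 3.1468
= 612.1 ms


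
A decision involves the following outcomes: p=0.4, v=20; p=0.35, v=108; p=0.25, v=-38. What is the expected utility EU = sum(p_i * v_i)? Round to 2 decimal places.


EU = sum(p_i * v_i)
0.4 * 20 = 8.0
0.35 * 108 = 37.8
0.25 * -38 = -9.5
EU = 8.0 + 37.8 + -9.5
= 36.30


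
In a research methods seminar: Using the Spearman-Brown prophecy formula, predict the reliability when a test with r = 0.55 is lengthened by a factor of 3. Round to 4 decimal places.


r_new = n*r / (1 + (n-1)*r)
Numerator = 3 * 0.55 = 1.65
Denominator = 1 + 2 * 0.55 = 2.1
r_new = 1.65 / 2.1
= 0.7857


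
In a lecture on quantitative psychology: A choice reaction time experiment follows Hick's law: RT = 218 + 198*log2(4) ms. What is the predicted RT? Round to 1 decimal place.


RT = 218 + 198 * log2(4)
log2(4) = 2.0
RT = 218 + 198 * 2.0
= 218 + 396.0
= 614.0 ms


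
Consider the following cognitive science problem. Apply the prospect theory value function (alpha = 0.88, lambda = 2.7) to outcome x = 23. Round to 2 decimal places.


Since x = 23 >= 0, use v(x) = x^0.88
23^0.88 = 15.7878
v(23) = 15.79


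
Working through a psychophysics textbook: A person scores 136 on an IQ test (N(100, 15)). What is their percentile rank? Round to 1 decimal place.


z = (IQ - mean) / SD
z = (136 - 100) / 15 = 2.4
Percentile = Phi(2.4) * 100
Phi(2.4) = 0.991802
= 99.2


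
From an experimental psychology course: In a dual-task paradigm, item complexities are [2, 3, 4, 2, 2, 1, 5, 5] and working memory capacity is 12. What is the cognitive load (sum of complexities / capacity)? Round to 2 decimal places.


Total complexity = 2 + 3 + 4 + 2 + 2 + 1 + 5 + 5 = 24
Load = total / capacity = 24 / 12
= 2.00


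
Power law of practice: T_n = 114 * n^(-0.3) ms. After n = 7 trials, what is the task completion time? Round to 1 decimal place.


T_n = 114 * 7^(-0.3)
7^(-0.3) = 0.55779
T_n = 114 * 0.55779
= 63.6 ms


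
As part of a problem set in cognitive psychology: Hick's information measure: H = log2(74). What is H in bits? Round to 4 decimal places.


H = log2(n)
H = log2(74)
= 6.2095


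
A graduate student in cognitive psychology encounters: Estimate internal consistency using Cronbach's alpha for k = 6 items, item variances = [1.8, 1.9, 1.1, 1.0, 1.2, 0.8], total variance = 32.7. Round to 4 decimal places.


alpha = (k/(k-1)) * (1 - sum(s_i^2)/s_total^2)
sum(item variances) = 7.8
k/(k-1) = 6/5 = 1.2
1 - 7.8/32.7 = 1 - 0.238532 = 0.761468
alpha = 1.2 * 0.761468
= 0.9138


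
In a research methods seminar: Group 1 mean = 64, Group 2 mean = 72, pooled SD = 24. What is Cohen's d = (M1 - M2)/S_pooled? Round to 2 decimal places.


Cohen's d = (M1 - M2) / S_pooled
= (64 - 72) / 24
= -8 / 24
= -0.33


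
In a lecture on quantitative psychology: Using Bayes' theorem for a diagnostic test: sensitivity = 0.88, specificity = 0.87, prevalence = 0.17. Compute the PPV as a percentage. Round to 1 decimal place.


PPV = (sens * prev) / (sens * prev + (1-spec) * (1-prev))
Numerator = 0.88 * 0.17 = 0.1496
P(positive and no disease) = (1 - spec) * (1 - prev) = (1 - 0.87) * (1 - 0.17) = 0.1079
Denominator = 0.1496 + 0.1079 = 0.2575
PPV = 0.1496 / 0.2575 = 0.580971
As percentage = 58.1


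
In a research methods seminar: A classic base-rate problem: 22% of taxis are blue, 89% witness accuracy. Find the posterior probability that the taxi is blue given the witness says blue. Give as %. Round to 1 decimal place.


P(blue | says blue) = P(says blue | blue)*P(blue) / [P(says blue | blue)*P(blue) + P(says blue | not blue)*P(not blue)]
Numerator = 0.89 * 0.22 = 0.1958
False identification = 0.11 * 0.78 = 0.0858
P = 0.1958 / (0.1958 + 0.0858)
= 0.1958 / 0.2816
As percentage = 69.5


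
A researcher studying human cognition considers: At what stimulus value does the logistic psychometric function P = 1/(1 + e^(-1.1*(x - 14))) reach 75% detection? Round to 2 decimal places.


At P = 0.75: 0.75 = 1/(1 + e^(-k*(x-x0)))
Solving: e^(-k*(x-x0)) = 1/3
x = x0 + ln(3)/k
ln(3) = 1.0986
x = 14 + 1.0986/1.1
= 14 + 0.9987
= 15.00


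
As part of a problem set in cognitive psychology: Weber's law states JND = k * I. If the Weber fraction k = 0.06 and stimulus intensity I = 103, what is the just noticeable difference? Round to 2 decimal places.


JND = k * I
JND = 0.06 * 103
= 6.18


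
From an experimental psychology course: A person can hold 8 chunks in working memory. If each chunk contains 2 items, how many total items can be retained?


Total items = chunks * items_per_chunk
= 8 * 2
= 16


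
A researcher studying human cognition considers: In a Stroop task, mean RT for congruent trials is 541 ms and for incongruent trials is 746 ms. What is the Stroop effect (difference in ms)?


Stroop effect = RT(incongruent) - RT(congruent)
= 746 - 541
= 205 ms


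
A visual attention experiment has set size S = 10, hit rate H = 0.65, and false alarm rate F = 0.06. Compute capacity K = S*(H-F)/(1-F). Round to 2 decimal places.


K = S * (H - F) / (1 - F)
H - F = 0.59
1 - F = 0.94
K = 10 * 0.59 / 0.94
= 6.28


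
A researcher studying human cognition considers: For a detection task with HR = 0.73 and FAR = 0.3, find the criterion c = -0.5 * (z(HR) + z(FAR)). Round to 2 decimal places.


c = -0.5 * (z(HR) + z(FAR))
z(0.73) = 0.6128
z(0.3) = -0.5244
c = -0.5 * (0.6128 + -0.5244)
= -0.5 * 0.0884
= -0.04


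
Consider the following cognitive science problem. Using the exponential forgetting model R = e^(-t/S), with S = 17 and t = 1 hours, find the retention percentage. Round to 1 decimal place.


R = e^(-t/S)
-t/S = -1/17 = -0.058824
R = e^(-0.058824) = 0.942873
Percentage = 0.942873 * 100
= 94.3


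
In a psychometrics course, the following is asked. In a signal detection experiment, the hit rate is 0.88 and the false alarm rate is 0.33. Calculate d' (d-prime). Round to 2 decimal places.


d' = z(HR) - z(FAR)
z(0.88) = 1.175
z(0.33) = -0.4399
d' = 1.175 - -0.4399
= 1.61


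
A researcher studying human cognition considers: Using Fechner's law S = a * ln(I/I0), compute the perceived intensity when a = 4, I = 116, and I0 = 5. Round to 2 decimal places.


S = 4 * ln(116/5)
I/I0 = 23.2
ln(23.2) = 3.1442
S = 4 * 3.1442
= 12.58


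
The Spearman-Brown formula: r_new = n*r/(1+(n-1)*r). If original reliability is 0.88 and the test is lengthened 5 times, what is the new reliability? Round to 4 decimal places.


r_new = n*r / (1 + (n-1)*r)
Numerator = 5 * 0.88 = 4.4
Denominator = 1 + 4 * 0.88 = 4.52
r_new = 4.4 / 4.52
= 0.9735


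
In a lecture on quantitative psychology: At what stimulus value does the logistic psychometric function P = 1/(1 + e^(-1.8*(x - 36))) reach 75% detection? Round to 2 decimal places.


At P = 0.75: 0.75 = 1/(1 + e^(-k*(x-x0)))
Solving: e^(-k*(x-x0)) = 1/3
x = x0 + ln(3)/k
ln(3) = 1.0986
x = 36 + 1.0986/1.8
= 36 + 0.6103
= 36.61


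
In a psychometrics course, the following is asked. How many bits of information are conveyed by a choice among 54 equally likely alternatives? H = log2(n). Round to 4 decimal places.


H = log2(n)
H = log2(54)
= 5.7549


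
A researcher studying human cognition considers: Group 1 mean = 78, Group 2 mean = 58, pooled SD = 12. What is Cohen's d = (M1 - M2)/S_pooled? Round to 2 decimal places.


Cohen's d = (M1 - M2) / S_pooled
= (78 - 58) / 12
= 20 / 12
= 1.67


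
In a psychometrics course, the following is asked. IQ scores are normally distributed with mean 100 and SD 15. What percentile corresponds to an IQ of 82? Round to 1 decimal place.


z = (IQ - mean) / SD
z = (82 - 100) / 15 = -1.2
Percentile = Phi(-1.2) * 100
Phi(-1.2) = 0.11507
= 11.5


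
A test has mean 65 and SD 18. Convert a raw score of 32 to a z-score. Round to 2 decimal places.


z = (X - mu) / sigma
= (32 - 65) / 18
= -33 / 18
= -1.83


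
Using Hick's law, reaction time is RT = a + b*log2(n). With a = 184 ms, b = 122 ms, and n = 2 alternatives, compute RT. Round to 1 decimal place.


RT = 184 + 122 * log2(2)
log2(2) = 1.0
RT = 184 + 122 * 1.0
= 184 + 122.0
= 306.0 ms


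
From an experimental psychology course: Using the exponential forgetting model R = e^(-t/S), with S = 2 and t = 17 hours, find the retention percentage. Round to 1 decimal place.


R = e^(-t/S)
-t/S = -17/2 = -8.5
R = e^(-8.5) = 0.000203
Percentage = 0.000203 * 100
= 0.0


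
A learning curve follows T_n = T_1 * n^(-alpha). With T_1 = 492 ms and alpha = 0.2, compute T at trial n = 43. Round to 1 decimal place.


T_n = 492 * 43^(-0.2)
43^(-0.2) = 0.47131
T_n = 492 * 0.47131
= 231.9 ms


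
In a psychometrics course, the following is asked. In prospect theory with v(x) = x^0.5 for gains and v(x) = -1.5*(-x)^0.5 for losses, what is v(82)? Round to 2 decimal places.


Since x = 82 >= 0, use v(x) = x^0.5
82^0.5 = 9.0554
v(82) = 9.06


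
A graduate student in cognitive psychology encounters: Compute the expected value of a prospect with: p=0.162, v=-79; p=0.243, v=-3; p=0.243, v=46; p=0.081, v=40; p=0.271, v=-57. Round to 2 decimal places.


EU = sum(p_i * v_i)
0.162 * -79 = -12.798
0.243 * -3 = -0.729
0.243 * 46 = 11.178
0.081 * 40 = 3.24
0.271 * -57 = -15.447
EU = -12.798 + -0.729 + 11.178 + 3.24 + -15.447
= -14.56


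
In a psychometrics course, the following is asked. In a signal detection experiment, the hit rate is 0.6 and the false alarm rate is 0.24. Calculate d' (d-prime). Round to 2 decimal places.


d' = z(HR) - z(FAR)
z(0.6) = 0.2533
z(0.24) = -0.7063
d' = 0.2533 - -0.7063
= 0.96


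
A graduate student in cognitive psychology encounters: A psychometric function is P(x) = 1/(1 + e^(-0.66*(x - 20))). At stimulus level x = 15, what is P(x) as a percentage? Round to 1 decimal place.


P(x) = 1/(1 + e^(-0.66*(15 - 20)))
Exponent = -0.66 * -5 = 3.3
e^(3.3) = 27.112639
P = 1/(1 + 27.112639) = 0.035571
Percentage = 3.6


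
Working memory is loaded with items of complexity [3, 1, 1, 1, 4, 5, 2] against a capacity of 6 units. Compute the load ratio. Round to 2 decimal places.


Total complexity = 3 + 1 + 1 + 1 + 4 + 5 + 2 = 17
Load = total / capacity = 17 / 6
= 2.83


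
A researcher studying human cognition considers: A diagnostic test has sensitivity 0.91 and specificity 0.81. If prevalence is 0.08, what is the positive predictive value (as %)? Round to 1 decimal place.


PPV = (sens * prev) / (sens * prev + (1-spec) * (1-prev))
Numerator = 0.91 * 0.08 = 0.0728
P(positive and no disease) = (1 - spec) * (1 - prev) = (1 - 0.81) * (1 - 0.08) = 0.1748
Denominator = 0.0728 + 0.1748 = 0.2476
PPV = 0.0728 / 0.2476 = 0.294023
As percentage = 29.4


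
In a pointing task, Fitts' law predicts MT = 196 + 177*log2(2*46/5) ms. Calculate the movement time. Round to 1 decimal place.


MT = 196 + 177 * log2(2*46/5)
2D/W = 18.4
log2(18.4) = 4.2016
MT = 196 + 177 * 4.2016
= 939.7 ms


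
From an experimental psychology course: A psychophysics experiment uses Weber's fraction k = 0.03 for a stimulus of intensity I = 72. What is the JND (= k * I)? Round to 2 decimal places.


JND = k * I
JND = 0.03 * 72
= 2.16


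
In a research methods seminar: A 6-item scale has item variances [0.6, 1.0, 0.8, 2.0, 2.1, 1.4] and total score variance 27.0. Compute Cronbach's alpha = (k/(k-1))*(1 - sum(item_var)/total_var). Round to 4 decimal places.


alpha = (k/(k-1)) * (1 - sum(s_i^2)/s_total^2)
sum(item variances) = 7.9
k/(k-1) = 6/5 = 1.2
1 - 7.9/27.0 = 1 - 0.292593 = 0.707407
alpha = 1.2 * 0.707407
= 0.8489


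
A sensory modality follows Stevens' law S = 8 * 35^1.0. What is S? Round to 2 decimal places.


S = 8 * 35^1.0
35^1.0 = 35.0
S = 8 * 35.0
= 280.00


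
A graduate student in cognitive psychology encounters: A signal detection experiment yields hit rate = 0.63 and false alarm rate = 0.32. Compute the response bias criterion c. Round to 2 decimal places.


c = -0.5 * (z(HR) + z(FAR))
z(0.63) = 0.3319
z(0.32) = -0.4677
c = -0.5 * (0.3319 + -0.4677)
= -0.5 * -0.1358
= 0.07


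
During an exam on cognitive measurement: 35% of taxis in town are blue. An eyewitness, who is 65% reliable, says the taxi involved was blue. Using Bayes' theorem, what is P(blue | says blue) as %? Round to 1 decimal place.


P(blue | says blue) = P(says blue | blue)*P(blue) / [P(says blue | blue)*P(blue) + P(says blue | not blue)*P(not blue)]
Numerator = 0.65 * 0.35 = 0.2275
False identification = 0.35 * 0.65 = 0.2275
P = 0.2275 / (0.2275 + 0.2275)
= 0.2275 / 0.455
As percentage = 50.0


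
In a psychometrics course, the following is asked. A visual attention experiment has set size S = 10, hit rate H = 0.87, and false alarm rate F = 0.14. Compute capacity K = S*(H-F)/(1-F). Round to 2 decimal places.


K = S * (H - F) / (1 - F)
H - F = 0.73
1 - F = 0.86
K = 10 * 0.73 / 0.86
= 8.49


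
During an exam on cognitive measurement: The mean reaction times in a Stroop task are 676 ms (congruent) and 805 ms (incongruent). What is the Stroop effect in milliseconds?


Stroop effect = RT(incongruent) - RT(congruent)
= 805 - 676
= 129 ms


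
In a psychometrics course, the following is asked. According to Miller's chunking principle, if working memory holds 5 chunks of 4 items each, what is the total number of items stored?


Total items = chunks * items_per_chunk
= 5 * 4
= 20


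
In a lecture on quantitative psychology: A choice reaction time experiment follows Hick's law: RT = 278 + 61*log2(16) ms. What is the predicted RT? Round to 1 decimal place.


RT = 278 + 61 * log2(16)
log2(16) = 4.0
RT = 278 + 61 * 4.0
= 278 + 244.0
= 522.0 ms


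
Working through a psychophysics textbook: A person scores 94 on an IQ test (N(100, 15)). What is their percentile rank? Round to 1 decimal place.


z = (IQ - mean) / SD
z = (94 - 100) / 15 = -0.4
Percentile = Phi(-0.4) * 100
Phi(-0.4) = 0.344578
= 34.5


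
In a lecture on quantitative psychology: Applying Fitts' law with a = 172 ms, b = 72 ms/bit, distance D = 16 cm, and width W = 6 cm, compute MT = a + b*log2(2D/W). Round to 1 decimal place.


MT = 172 + 72 * log2(2*16/6)
2D/W = 5.333333
log2(5.333333) = 2.415
MT = 172 + 72 * 2.415
= 345.9 ms


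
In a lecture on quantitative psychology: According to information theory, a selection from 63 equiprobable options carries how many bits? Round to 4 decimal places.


H = log2(n)
H = log2(63)
= 5.9773


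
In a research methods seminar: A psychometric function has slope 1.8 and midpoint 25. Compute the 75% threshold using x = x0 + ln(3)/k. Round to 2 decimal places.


At P = 0.75: 0.75 = 1/(1 + e^(-k*(x-x0)))
Solving: e^(-k*(x-x0)) = 1/3
x = x0 + ln(3)/k
ln(3) = 1.0986
x = 25 + 1.0986/1.8
= 25 + 0.6103
= 25.61


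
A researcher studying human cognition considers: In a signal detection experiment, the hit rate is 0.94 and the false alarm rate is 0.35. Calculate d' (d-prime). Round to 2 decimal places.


d' = z(HR) - z(FAR)
z(0.94) = 1.5548
z(0.35) = -0.3853
d' = 1.5548 - -0.3853
= 1.94


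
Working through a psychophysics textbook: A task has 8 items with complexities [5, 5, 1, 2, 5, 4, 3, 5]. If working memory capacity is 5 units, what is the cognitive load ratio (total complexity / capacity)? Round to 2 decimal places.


Total complexity = 5 + 5 + 1 + 2 + 5 + 4 + 3 + 5 = 30
Load = total / capacity = 30 / 5
= 6.00


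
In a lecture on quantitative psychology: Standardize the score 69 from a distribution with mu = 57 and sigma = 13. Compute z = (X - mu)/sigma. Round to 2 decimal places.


z = (X - mu) / sigma
= (69 - 57) / 13
= 12 / 13
= 0.92


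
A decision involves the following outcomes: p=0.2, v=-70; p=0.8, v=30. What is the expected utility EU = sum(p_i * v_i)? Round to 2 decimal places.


EU = sum(p_i * v_i)
0.2 * -70 = -14.0
0.8 * 30 = 24.0
EU = -14.0 + 24.0
= 10.00


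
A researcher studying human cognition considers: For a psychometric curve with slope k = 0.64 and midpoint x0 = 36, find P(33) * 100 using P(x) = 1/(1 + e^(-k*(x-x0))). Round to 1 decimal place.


P(x) = 1/(1 + e^(-0.64*(33 - 36)))
Exponent = -0.64 * -3 = 1.92
e^(1.92) = 6.820958
P = 1/(1 + 6.820958) = 0.127862
Percentage = 12.8


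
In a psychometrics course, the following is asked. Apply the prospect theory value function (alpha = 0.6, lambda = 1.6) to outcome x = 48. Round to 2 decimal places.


Since x = 48 >= 0, use v(x) = x^0.6
48^0.6 = 10.2034
v(48) = 10.20


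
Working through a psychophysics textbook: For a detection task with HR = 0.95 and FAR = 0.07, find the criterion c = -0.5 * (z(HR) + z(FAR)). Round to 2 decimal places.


c = -0.5 * (z(HR) + z(FAR))
z(0.95) = 1.6449
z(0.07) = -1.4758
c = -0.5 * (1.6449 + -1.4758)
= -0.5 * 0.1691
= -0.08


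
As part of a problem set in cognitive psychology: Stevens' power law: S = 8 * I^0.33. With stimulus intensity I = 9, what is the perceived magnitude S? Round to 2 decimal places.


S = 8 * 9^0.33
9^0.33 = 2.0649
S = 8 * 2.0649
= 16.52


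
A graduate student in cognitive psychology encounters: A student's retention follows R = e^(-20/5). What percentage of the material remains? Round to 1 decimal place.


R = e^(-t/S)
-t/S = -20/5 = -4.0
R = e^(-4.0) = 0.018316
Percentage = 0.018316 * 100
= 1.8


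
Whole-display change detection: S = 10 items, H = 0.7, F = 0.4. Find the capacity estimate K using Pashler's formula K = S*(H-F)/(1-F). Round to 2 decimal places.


K = S * (H - F) / (1 - F)
H - F = 0.3
1 - F = 0.6
K = 10 * 0.3 / 0.6
= 5.00


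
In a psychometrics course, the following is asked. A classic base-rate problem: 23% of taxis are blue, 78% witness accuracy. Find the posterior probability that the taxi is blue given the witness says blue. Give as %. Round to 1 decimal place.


P(blue | says blue) = P(says blue | blue)*P(blue) / [P(says blue | blue)*P(blue) + P(says blue | not blue)*P(not blue)]
Numerator = 0.78 * 0.23 = 0.1794
False identification = 0.22 * 0.77 = 0.1694
P = 0.1794 / (0.1794 + 0.1694)
= 0.1794 / 0.3488
As percentage = 51.4


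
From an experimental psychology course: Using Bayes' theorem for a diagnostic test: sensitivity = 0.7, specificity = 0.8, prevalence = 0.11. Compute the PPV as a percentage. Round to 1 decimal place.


PPV = (sens * prev) / (sens * prev + (1-spec) * (1-prev))
Numerator = 0.7 * 0.11 = 0.077
P(positive and no disease) = (1 - spec) * (1 - prev) = (1 - 0.8) * (1 - 0.11) = 0.178
Denominator = 0.077 + 0.178 = 0.255
PPV = 0.077 / 0.255 = 0.301961
As percentage = 30.2


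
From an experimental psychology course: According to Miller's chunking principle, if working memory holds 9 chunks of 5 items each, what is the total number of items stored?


Total items = chunks * items_per_chunk
= 9 * 5
= 45


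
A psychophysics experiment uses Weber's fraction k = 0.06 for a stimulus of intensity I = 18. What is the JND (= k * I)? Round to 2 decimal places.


JND = k * I
JND = 0.06 * 18
= 1.08


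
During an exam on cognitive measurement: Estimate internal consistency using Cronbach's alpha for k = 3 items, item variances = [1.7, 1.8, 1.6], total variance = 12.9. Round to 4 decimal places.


alpha = (k/(k-1)) * (1 - sum(s_i^2)/s_total^2)
sum(item variances) = 5.1
k/(k-1) = 3/2 = 1.5
1 - 5.1/12.9 = 1 - 0.395349 = 0.604651
alpha = 1.5 * 0.604651
= 0.9070


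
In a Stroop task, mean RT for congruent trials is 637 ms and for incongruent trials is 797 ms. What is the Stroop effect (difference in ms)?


Stroop effect = RT(incongruent) - RT(congruent)
= 797 - 637
= 160 ms


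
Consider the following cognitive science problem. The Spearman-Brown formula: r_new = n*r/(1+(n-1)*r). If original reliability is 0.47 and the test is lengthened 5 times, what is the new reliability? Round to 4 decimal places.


r_new = n*r / (1 + (n-1)*r)
Numerator = 5 * 0.47 = 2.35
Denominator = 1 + 4 * 0.47 = 2.88
r_new = 2.35 / 2.88
= 0.8160


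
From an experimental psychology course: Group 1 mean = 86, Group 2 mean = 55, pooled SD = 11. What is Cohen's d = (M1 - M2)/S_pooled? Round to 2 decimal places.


Cohen's d = (M1 - M2) / S_pooled
= (86 - 55) / 11
= 31 / 11
= 2.82


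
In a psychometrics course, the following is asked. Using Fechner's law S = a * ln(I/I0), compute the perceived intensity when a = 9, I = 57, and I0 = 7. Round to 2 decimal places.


S = 9 * ln(57/7)
I/I0 = 8.142857
ln(8.142857) = 2.0971
S = 9 * 2.0971
= 18.87


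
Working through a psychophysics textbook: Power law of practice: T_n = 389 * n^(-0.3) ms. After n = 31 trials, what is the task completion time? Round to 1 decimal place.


T_n = 389 * 31^(-0.3)
31^(-0.3) = 0.356937
T_n = 389 * 0.356937
= 138.8 ms


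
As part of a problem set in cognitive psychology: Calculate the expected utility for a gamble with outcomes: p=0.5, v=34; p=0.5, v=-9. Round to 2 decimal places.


EU = sum(p_i * v_i)
0.5 * 34 = 17.0
0.5 * -9 = -4.5
EU = 17.0 + -4.5
= 12.50
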